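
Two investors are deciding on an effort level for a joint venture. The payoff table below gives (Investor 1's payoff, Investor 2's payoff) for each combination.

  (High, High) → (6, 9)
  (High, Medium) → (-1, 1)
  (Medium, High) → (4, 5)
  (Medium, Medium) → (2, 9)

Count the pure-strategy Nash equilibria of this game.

Both High: Investor 1 gets 6 (best alternative 4); Investor 2 gets 9 (best alternative 1). Neither deviates — NE.
Both Medium: Investor 1 gets 2 (best alternative -1); Investor 2 gets 9 (best alternative 5). Neither deviates — NE.
(Medium, High) is not a NE: Investor 1 would switch to High (6 > 4).
No other cell survives both best-response checks, so there are 2 pure NE.

2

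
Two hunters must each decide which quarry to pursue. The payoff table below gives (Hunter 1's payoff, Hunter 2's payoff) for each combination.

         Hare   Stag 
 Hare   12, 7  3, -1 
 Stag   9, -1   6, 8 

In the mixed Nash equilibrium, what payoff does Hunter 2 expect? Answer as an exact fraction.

55/17

Hunter 1 mixes with probability p on Hare, chosen so Hunter 2 is indifferent: 7p + (-1)(1−p) = (-1)p + 8(1−p) gives p = 9/17.
Hunter 2's expected payoff is 7·9/17 + (-1)·8/17 = 55/17.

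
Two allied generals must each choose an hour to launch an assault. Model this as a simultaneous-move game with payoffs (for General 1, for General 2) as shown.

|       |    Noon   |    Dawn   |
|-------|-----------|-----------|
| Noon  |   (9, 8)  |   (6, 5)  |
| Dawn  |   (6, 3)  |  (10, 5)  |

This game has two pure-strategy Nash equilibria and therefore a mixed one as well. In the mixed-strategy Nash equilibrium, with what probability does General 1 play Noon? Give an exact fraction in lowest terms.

2/5

General 1's mix p on Noon must make General 2 indifferent between Noon and Dawn.
General 2's payoff from Noon: 8p + 3(1−p). From Dawn: 5p + 5(1−p).
Set equal: 3p = 2(1−p) → p = 2/5.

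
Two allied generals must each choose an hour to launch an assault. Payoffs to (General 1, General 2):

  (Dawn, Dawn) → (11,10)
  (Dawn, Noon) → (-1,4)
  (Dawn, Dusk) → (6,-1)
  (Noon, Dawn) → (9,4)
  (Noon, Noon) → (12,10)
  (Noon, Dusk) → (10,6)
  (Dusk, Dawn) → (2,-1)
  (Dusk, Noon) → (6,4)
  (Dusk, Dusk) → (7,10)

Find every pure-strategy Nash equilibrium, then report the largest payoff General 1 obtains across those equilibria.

12

Both Dawn is a pure NE (General 1: 11 ≥ 9; General 2: 10 ≥ 4). General 1 gets 11.
Both Noon is a pure NE (General 1: 12 ≥ 6; General 2: 10 ≥ 6). General 1 gets 12.
Every other cell has a profitable deviation for at least one player. Highest of {11, 12} is 12.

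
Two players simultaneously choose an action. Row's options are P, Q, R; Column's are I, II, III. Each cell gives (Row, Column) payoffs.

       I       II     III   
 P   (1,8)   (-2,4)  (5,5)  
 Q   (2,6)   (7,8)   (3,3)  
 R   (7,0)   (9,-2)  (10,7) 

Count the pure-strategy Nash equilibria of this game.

(R, III): Row gets 10 (best alternative 5); Column gets 7 (best alternative 0). Neither deviates — NE.
(Q, II) is not a NE: Row would switch to R (9 > 7).
No other cell survives both best-response checks, so there is 1 pure NE.

1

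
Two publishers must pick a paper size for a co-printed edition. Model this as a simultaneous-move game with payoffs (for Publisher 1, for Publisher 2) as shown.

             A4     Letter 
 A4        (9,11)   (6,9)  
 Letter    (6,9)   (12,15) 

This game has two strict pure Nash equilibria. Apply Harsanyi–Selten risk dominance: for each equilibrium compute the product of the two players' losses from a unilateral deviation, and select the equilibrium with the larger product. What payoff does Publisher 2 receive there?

15

At both A4: Publisher 1 loses 9 − 6 = 3 by deviating; Publisher 2 loses 11 − 9 = 2. Product = 3·2 = 6.
At both Letter: Publisher 1 loses 12 − 6 = 6 by deviating; Publisher 2 loses 15 − 9 = 6. Product = 6·6 = 36.
36 > 6, so both Letter is risk-dominant. Publisher 2's payoff there is 15.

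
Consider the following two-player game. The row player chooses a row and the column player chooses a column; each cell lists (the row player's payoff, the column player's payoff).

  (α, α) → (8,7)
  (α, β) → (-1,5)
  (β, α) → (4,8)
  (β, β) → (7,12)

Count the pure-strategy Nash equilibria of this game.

Both α: the row player gets 8 (best alternative 4); the column player gets 7 (best alternative 5). Neither deviates — NE.
Both β: the row player gets 7 (best alternative -1); the column player gets 12 (best alternative 8). Neither deviates — NE.
(β, α) is not a NE: the row player would switch to α (8 > 4).
No other cell survives both best-response checks, so there are 2 pure NE.

2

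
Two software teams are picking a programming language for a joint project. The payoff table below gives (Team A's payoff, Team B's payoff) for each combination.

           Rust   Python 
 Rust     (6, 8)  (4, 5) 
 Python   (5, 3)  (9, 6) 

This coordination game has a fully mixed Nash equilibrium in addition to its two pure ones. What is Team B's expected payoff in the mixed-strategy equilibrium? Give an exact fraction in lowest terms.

11/2

Team A mixes with probability p on Rust, chosen so Team B is indifferent: 8p + 3(1−p) = 5p + 6(1−p) gives p = 1/2.
Team B's expected payoff is 8·1/2 + 3·1/2 = 11/2.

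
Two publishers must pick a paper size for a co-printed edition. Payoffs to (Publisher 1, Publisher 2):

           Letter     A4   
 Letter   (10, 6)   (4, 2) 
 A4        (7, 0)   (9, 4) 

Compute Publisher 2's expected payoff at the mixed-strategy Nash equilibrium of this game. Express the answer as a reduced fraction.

3

Publisher 1 mixes with probability p on Letter, chosen so Publisher 2 is indifferent: 6p + 0(1−p) = 2p + 4(1−p) gives p = 1/2.
Publisher 2's expected payoff is 6·1/2 + 0·1/2 = 3.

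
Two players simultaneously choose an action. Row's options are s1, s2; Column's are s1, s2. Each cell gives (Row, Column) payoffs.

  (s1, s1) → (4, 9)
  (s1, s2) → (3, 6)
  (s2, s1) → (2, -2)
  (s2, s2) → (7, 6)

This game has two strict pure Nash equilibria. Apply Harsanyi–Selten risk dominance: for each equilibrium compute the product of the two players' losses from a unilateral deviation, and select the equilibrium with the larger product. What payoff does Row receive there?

At both s1: Row loses 4 − 2 = 2 by deviating; Column loses 9 − 6 = 3. Product = 2·3 = 6.
At both s2: Row loses 7 − 3 = 4 by deviating; Column loses 6 − (-2) = 8. Product = 4·8 = 32.
32 > 6, so both s2 is risk-dominant. Row's payoff there is 7.

7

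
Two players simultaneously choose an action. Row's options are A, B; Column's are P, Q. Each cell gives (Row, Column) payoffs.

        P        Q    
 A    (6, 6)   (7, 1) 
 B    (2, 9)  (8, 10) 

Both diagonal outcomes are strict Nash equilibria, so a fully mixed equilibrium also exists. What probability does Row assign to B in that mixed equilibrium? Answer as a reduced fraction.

5/6

Row's mix p on A must make Column indifferent between P and Q.
Column's payoff from P: 6p + 9(1−p). From Q: 1p + 10(1−p).
Set equal: 5p = 1(1−p) → p = 1/6.
Probability on B is 1 − 1/6 = 5/6.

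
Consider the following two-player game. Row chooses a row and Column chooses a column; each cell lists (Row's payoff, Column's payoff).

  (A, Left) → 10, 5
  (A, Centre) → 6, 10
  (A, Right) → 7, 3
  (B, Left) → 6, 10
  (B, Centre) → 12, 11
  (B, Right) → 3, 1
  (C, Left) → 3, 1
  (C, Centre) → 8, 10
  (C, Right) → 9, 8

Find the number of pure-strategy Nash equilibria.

(B, Centre): Row gets 12 (best alternative 8); Column gets 11 (best alternative 10). Neither deviates — NE.
(A, Left) is not a NE: Column would switch to Centre (10 > 5).
No other cell survives both best-response checks, so there is 1 pure NE.

1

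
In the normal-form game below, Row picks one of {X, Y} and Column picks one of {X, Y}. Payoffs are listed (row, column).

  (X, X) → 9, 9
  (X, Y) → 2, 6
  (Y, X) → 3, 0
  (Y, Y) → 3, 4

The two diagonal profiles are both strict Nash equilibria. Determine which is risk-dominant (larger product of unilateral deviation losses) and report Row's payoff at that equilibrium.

9

At both X: Row loses 9 − 3 = 6 by deviating; Column loses 9 − 6 = 3. Product = 6·3 = 18.
At both Y: Row loses 3 − 2 = 1 by deviating; Column loses 4 − 0 = 4. Product = 1·4 = 4.
18 > 4, so both X is risk-dominant. Row's payoff there is 9.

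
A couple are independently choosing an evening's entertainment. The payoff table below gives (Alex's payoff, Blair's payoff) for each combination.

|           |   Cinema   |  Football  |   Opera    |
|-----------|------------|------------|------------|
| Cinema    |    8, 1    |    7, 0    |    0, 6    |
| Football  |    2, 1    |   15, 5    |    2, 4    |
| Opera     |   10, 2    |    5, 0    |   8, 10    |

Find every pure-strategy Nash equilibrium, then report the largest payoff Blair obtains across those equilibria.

10

Both Football is a pure NE (Alex: 15 ≥ 7; Blair: 5 ≥ 4). Blair gets 5.
Both Opera is a pure NE (Alex: 8 ≥ 2; Blair: 10 ≥ 2). Blair gets 10.
Every other cell has a profitable deviation for at least one player. Highest of {5, 10} is 10.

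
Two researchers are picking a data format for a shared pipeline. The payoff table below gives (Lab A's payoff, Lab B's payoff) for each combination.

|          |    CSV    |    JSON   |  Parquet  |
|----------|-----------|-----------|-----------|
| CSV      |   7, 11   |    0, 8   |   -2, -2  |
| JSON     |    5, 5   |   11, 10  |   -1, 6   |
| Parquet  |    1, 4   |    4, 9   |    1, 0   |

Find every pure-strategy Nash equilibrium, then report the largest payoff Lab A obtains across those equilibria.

11

Both CSV is a pure NE (Lab A: 7 ≥ 5; Lab B: 11 ≥ 8). Lab A gets 7.
Both JSON is a pure NE (Lab A: 11 ≥ 4; Lab B: 10 ≥ 6). Lab A gets 11.
Every other cell has a profitable deviation for at least one player. Highest of {7, 11} is 11.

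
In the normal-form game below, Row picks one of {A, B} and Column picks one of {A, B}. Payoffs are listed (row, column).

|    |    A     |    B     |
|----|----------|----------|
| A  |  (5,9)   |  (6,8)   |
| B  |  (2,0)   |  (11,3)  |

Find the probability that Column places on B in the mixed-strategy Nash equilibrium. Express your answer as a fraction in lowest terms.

3/8

Column's mix q on A must make Row indifferent between A and B.
Row's payoff from A: 5q + 6(1−q). From B: 2q + 11(1−q).
Set equal: 3q = 5(1−q) → q = 5/8.
Probability on B is 1 − 5/8 = 3/8.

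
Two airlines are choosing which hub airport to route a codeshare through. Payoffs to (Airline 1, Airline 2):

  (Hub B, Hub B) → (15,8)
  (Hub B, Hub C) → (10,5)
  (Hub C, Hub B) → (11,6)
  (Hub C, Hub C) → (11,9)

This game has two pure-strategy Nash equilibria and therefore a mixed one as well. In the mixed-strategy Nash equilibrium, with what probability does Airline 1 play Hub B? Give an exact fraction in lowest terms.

1/2

Airline 1's mix p on Hub B must make Airline 2 indifferent between Hub B and Hub C.
Airline 2's payoff from Hub B: 8p + 6(1−p). From Hub C: 5p + 9(1−p).
Set equal: 3p = 3(1−p) → p = 3/6 = 1/2.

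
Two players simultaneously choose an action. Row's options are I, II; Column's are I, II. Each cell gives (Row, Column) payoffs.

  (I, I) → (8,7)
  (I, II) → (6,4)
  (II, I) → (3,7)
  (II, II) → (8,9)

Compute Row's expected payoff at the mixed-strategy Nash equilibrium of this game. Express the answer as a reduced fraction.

46/7

Column mixes with probability q on I, chosen so Row is indifferent: 8q + 6(1−q) = 3q + 8(1−q) gives q = 2/7.
Row's expected payoff (from either row, since indifferent) is 8·2/7 + 6·5/7 = 46/7.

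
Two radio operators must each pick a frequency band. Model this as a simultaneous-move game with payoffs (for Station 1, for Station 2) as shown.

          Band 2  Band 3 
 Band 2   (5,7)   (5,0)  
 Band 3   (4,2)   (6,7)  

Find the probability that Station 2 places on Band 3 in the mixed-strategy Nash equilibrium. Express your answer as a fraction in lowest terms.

Station 2's mix q on Band 2 must make Station 1 indifferent between Band 2 and Band 3.
Station 1's payoff from Band 2: 5q + 5(1−q). From Band 3: 4q + 6(1−q).
Set equal: 1q = 1(1−q) → q = 1/2.
Probability on Band 3 is 1 − 1/2 = 1/2.

1/2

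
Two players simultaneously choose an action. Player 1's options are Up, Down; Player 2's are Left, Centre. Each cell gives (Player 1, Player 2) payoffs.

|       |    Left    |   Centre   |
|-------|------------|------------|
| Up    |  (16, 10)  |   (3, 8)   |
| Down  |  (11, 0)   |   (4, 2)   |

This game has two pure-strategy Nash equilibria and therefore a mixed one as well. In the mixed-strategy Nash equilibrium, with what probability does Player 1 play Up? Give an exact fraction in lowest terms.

Player 1's mix p on Up must make Player 2 indifferent between Left and Centre.
Player 2's payoff from Left: 10p + 0(1−p). From Centre: 8p + 2(1−p).
Set equal: 2p = 2(1−p) → p = 2/4 = 1/2.

1/2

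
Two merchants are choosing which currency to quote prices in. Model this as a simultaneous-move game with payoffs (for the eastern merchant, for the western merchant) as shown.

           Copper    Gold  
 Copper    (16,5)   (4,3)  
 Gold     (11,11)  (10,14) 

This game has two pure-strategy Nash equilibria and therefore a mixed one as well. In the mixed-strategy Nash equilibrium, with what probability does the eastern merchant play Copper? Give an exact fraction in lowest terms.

3/5

The eastern merchant's mix p on Copper must make the western merchant indifferent between Copper and Gold.
The western merchant's payoff from Copper: 5p + 11(1−p). From Gold: 3p + 14(1−p).
Set equal: 2p = 3(1−p) → p = 3/5.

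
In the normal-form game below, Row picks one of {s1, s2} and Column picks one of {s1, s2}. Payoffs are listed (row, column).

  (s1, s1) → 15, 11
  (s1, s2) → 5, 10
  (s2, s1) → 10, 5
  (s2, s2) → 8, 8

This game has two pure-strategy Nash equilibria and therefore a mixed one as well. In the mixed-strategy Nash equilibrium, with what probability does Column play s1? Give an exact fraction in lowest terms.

Column's mix q on s1 must make Row indifferent between s1 and s2.
Row's payoff from s1: 15q + 5(1−q). From s2: 10q + 8(1−q).
Set equal: 5q = 3(1−q) → q = 3/8.

3/8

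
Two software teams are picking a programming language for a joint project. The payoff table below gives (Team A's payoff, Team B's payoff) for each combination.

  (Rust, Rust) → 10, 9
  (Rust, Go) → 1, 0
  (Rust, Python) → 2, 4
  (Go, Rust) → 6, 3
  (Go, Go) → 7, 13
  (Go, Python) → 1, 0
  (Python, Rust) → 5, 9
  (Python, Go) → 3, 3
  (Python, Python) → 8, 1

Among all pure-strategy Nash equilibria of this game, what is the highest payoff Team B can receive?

13

Both Rust is a pure NE (Team A: 10 ≥ 6; Team B: 9 ≥ 4). Team B gets 9.
Both Go is a pure NE (Team A: 7 ≥ 3; Team B: 13 ≥ 3). Team B gets 13.
Every other cell has a profitable deviation for at least one player. Highest of {9, 13} is 13.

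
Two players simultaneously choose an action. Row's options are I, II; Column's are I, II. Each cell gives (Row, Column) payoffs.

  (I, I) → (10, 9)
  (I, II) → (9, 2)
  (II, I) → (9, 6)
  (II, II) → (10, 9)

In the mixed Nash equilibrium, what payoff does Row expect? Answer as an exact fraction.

19/2

Column mixes with probability q on I, chosen so Row is indifferent: 10q + 9(1−q) = 9q + 10(1−q) gives q = 1/2.
Row's expected payoff (from either row, since indifferent) is 10·1/2 + 9·1/2 = 19/2.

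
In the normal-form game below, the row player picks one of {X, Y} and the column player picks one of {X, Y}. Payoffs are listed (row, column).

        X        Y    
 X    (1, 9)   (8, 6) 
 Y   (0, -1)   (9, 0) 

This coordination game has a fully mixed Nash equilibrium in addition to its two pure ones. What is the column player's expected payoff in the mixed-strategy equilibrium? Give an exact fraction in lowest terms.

3/2

The row player mixes with probability p on X, chosen so the column player is indifferent: 9p + (-1)(1−p) = 6p + 0(1−p) gives p = 1/4.
The column player's expected payoff is 9·1/4 + (-1)·3/4 = 3/2.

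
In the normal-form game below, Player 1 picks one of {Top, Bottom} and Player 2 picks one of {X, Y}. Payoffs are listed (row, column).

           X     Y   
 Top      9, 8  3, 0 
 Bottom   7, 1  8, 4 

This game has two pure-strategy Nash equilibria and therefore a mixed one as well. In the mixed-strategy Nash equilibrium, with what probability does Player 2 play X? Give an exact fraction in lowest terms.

5/7

Player 2's mix q on X must make Player 1 indifferent between Top and Bottom.
Player 1's payoff from Top: 9q + 3(1−q). From Bottom: 7q + 8(1−q).
Set equal: 2q = 5(1−q) → q = 5/7.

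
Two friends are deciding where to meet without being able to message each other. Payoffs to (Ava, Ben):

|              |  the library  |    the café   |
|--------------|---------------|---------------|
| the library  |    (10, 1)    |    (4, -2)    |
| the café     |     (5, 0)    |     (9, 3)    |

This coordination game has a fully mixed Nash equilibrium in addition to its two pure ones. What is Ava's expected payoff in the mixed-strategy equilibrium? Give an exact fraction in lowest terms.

Ben mixes with probability q on the library, chosen so Ava is indifferent: 10q + 4(1−q) = 5q + 9(1−q) gives q = 1/2.
Ava's expected payoff (from either row, since indifferent) is 10·1/2 + 4·1/2 = 7.

7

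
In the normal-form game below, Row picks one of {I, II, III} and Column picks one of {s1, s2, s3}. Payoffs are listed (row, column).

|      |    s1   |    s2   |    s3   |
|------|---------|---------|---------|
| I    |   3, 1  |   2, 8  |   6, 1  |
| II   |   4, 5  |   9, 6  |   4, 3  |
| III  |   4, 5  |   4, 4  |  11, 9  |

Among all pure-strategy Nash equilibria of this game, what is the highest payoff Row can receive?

(II, s2) is a pure NE (Row: 9 ≥ 4; Column: 6 ≥ 5). Row gets 9.
(III, s3) is a pure NE (Row: 11 ≥ 6; Column: 9 ≥ 5). Row gets 11.
Every other cell has a profitable deviation for at least one player. Highest of {9, 11} is 11.

11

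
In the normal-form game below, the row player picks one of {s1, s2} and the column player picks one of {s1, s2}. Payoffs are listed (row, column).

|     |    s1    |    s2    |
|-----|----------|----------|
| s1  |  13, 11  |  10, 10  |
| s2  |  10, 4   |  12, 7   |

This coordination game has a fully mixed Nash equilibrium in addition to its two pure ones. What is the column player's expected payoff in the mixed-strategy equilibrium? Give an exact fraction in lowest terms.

The row player mixes with probability p on s1, chosen so the column player is indifferent: 11p + 4(1−p) = 10p + 7(1−p) gives p = 3/4.
The column player's expected payoff is 11·3/4 + 4·1/4 = 37/4.

37/4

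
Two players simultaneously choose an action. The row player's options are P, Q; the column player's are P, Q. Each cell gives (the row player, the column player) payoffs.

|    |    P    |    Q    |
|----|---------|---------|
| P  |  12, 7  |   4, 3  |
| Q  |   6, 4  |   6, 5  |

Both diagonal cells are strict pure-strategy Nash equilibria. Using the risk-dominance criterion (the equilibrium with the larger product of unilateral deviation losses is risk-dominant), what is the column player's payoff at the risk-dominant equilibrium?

At both P: the row player loses 12 − 6 = 6 by deviating; the column player loses 7 − 3 = 4. Product = 6·4 = 24.
At both Q: the row player loses 6 − 4 = 2 by deviating; the column player loses 5 − 4 = 1. Product = 2·1 = 2.
24 > 2, so both P is risk-dominant. The column player's payoff there is 7.

7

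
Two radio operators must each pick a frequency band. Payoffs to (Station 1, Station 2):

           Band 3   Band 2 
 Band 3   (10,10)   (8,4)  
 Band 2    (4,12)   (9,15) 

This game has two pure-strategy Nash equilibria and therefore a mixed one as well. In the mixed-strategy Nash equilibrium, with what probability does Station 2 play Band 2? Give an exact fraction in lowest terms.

6/7

Station 2's mix q on Band 3 must make Station 1 indifferent between Band 3 and Band 2.
Station 1's payoff from Band 3: 10q + 8(1−q). From Band 2: 4q + 9(1−q).
Set equal: 6q = 1(1−q) → q = 1/7.
Probability on Band 2 is 1 − 1/7 = 6/7.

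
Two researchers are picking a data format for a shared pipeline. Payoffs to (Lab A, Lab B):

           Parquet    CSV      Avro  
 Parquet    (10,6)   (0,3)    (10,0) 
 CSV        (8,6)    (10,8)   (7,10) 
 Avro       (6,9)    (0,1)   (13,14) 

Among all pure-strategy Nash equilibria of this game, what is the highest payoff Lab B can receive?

14

Both Parquet is a pure NE (Lab A: 10 ≥ 8; Lab B: 6 ≥ 3). Lab B gets 6.
Both Avro is a pure NE (Lab A: 13 ≥ 10; Lab B: 14 ≥ 9). Lab B gets 14.
Every other cell has a profitable deviation for at least one player. Highest of {6, 14} is 14.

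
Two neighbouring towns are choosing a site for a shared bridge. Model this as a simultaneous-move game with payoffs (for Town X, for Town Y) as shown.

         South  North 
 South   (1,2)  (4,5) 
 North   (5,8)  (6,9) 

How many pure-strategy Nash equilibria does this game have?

1

Both North: Town X gets 6 (best alternative 4); Town Y gets 9 (best alternative 8). Neither deviates — NE.
Both South is not a NE: Town X would switch to North (5 > 1).
No other cell survives both best-response checks, so there is 1 pure NE.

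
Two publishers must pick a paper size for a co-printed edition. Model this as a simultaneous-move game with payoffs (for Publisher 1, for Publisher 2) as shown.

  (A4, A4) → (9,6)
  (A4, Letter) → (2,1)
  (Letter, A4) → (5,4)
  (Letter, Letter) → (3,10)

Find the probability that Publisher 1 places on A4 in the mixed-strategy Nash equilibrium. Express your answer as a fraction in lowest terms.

6/11

Publisher 1's mix p on A4 must make Publisher 2 indifferent between A4 and Letter.
Publisher 2's payoff from A4: 6p + 4(1−p). From Letter: 1p + 10(1−p).
Set equal: 5p = 6(1−p) → p = 6/11.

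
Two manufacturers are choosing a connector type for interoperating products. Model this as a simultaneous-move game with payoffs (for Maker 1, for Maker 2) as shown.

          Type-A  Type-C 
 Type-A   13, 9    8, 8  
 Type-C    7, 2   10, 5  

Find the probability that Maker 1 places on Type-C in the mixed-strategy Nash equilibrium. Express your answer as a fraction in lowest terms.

1/4

Maker 1's mix p on Type-A must make Maker 2 indifferent between Type-A and Type-C.
Maker 2's payoff from Type-A: 9p + 2(1−p). From Type-C: 8p + 5(1−p).
Set equal: 1p = 3(1−p) → p = 3/4.
Probability on Type-C is 1 − 3/4 = 1/4.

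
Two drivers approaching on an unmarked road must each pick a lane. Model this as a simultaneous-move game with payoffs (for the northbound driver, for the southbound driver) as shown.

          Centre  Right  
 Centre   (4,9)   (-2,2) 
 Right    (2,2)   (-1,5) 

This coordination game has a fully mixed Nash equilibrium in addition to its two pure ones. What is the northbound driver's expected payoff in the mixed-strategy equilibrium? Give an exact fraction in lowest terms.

The southbound driver mixes with probability q on Centre, chosen so the northbound driver is indifferent: 4q + (-2)(1−q) = 2q + (-1)(1−q) gives q = 1/3.
The northbound driver's expected payoff (from either row, since indifferent) is 4·1/3 + (-2)·2/3 = 0.

0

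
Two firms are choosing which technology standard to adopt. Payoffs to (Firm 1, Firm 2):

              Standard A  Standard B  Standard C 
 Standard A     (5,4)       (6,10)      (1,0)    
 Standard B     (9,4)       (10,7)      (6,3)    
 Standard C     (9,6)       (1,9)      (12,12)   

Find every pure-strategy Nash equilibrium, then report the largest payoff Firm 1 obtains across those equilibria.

12

Both Standard B is a pure NE (Firm 1: 10 ≥ 6; Firm 2: 7 ≥ 4). Firm 1 gets 10.
Both Standard C is a pure NE (Firm 1: 12 ≥ 6; Firm 2: 12 ≥ 9). Firm 1 gets 12.
Every other cell has a profitable deviation for at least one player. Highest of {10, 12} is 12.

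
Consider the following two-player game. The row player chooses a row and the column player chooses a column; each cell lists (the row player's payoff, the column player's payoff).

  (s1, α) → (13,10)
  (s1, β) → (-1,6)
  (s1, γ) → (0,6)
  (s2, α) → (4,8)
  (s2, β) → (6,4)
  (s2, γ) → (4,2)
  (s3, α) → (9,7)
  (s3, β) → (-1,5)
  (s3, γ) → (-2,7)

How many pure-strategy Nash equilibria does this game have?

1

(s1, α): the row player gets 13 (best alternative 9); the column player gets 10 (best alternative 6). Neither deviates — NE.
(s2, β) is not a NE: the column player would switch to α (8 > 4).
No other cell survives both best-response checks, so there is 1 pure NE.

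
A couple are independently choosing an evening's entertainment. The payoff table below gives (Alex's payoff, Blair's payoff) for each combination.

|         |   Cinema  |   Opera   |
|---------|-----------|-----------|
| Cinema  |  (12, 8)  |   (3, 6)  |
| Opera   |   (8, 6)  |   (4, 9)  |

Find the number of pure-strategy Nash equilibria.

2

Both Cinema: Alex gets 12 (best alternative 8); Blair gets 8 (best alternative 6). Neither deviates — NE.
Both Opera: Alex gets 4 (best alternative 3); Blair gets 9 (best alternative 6). Neither deviates — NE.
(Cinema, Opera) is not a NE: Alex would switch to Opera (4 > 3).
No other cell survives both best-response checks, so there are 2 pure NE.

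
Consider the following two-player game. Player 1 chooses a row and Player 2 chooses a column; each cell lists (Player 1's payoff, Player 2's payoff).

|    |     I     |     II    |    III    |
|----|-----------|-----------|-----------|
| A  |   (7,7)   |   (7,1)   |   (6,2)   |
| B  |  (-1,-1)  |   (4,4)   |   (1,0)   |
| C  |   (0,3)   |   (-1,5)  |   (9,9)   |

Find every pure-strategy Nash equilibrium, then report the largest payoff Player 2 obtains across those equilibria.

(A, I) is a pure NE (Player 1: 7 ≥ 0; Player 2: 7 ≥ 2). Player 2 gets 7.
(C, III) is a pure NE (Player 1: 9 ≥ 6; Player 2: 9 ≥ 5). Player 2 gets 9.
Every other cell has a profitable deviation for at least one player. Highest of {7, 9} is 9.

9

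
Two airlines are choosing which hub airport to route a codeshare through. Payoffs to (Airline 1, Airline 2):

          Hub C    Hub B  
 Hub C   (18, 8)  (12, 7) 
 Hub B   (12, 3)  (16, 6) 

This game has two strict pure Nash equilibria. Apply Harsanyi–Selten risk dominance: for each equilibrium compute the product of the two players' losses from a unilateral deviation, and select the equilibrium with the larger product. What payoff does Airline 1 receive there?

16

At both Hub C: Airline 1 loses 18 − 12 = 6 by deviating; Airline 2 loses 8 − 7 = 1. Product = 6·1 = 6.
At both Hub B: Airline 1 loses 16 − 12 = 4 by deviating; Airline 2 loses 6 − 3 = 3. Product = 4·3 = 12.
12 > 6, so both Hub B is risk-dominant. Airline 1's payoff there is 16.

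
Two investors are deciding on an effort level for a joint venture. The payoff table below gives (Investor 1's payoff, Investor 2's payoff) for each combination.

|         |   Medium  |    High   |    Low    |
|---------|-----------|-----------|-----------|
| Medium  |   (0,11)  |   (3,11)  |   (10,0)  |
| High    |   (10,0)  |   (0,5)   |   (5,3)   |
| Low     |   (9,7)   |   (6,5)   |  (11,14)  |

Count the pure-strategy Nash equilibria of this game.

Both Low: Investor 1 gets 11 (best alternative 10); Investor 2 gets 14 (best alternative 7). Neither deviates — NE.
Both High is not a NE: Investor 1 would switch to Low (6 > 0).
No other cell survives both best-response checks, so there is 1 pure NE.

1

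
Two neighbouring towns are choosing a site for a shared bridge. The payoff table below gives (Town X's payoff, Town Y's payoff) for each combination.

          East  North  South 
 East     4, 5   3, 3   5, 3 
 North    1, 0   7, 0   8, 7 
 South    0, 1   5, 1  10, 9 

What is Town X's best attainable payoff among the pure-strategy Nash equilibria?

Both East is a pure NE (Town X: 4 ≥ 1; Town Y: 5 ≥ 3). Town X gets 4.
Both South is a pure NE (Town X: 10 ≥ 8; Town Y: 9 ≥ 1). Town X gets 10.
Every other cell has a profitable deviation for at least one player. Highest of {4, 10} is 10.

10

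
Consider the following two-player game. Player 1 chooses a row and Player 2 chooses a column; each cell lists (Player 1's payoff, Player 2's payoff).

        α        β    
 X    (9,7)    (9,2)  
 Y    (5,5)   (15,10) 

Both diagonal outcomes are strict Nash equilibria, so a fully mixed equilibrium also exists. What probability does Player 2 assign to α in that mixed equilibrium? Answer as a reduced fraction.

3/5

Player 2's mix q on α must make Player 1 indifferent between X and Y.
Player 1's payoff from X: 9q + 9(1−q). From Y: 5q + 15(1−q).
Set equal: 4q = 6(1−q) → q = 6/10 = 3/5.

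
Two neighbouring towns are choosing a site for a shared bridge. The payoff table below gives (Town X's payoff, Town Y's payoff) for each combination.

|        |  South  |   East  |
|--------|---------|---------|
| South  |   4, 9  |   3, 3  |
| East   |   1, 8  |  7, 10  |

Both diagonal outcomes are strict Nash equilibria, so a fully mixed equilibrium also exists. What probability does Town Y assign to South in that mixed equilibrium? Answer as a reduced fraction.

Town Y's mix q on South must make Town X indifferent between South and East.
Town X's payoff from South: 4q + 3(1−q). From East: 1q + 7(1−q).
Set equal: 3q = 4(1−q) → q = 4/7.

4/7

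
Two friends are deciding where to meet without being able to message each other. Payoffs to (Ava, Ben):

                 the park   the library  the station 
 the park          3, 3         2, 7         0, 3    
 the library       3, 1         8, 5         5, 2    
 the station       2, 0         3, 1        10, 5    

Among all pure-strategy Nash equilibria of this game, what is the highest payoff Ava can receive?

10

Both the library is a pure NE (Ava: 8 ≥ 3; Ben: 5 ≥ 2). Ava gets 8.
Both the station is a pure NE (Ava: 10 ≥ 5; Ben: 5 ≥ 1). Ava gets 10.
Every other cell has a profitable deviation for at least one player. Highest of {8, 10} is 10.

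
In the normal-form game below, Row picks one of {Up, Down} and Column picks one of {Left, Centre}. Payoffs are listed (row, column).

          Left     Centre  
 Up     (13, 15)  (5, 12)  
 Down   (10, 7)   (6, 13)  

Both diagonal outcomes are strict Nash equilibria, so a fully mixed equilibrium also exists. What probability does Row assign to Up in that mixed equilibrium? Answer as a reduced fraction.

Row's mix p on Up must make Column indifferent between Left and Centre.
Column's payoff from Left: 15p + 7(1−p). From Centre: 12p + 13(1−p).
Set equal: 3p = 6(1−p) → p = 6/9 = 2/3.

2/3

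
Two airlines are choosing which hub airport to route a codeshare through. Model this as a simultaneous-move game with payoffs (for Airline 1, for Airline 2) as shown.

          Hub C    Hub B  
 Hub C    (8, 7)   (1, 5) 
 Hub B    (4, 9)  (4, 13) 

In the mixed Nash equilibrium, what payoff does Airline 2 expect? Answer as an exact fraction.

23/3

Airline 1 mixes with probability p on Hub C, chosen so Airline 2 is indifferent: 7p + 9(1−p) = 5p + 13(1−p) gives p = 2/3.
Airline 2's expected payoff is 7·2/3 + 9·1/3 = 23/3.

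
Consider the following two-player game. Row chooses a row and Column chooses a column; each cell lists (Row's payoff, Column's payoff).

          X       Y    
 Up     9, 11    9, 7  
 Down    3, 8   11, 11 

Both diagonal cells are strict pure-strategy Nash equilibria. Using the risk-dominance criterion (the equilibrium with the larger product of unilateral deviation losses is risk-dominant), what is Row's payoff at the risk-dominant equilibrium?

9

At (Up, X): Row loses 9 − 3 = 6 by deviating; Column loses 11 − 7 = 4. Product = 6·4 = 24.
At (Down, Y): Row loses 11 − 9 = 2 by deviating; Column loses 11 − 8 = 3. Product = 2·3 = 6.
24 > 6, so (Up, X) is risk-dominant. Row's payoff there is 9.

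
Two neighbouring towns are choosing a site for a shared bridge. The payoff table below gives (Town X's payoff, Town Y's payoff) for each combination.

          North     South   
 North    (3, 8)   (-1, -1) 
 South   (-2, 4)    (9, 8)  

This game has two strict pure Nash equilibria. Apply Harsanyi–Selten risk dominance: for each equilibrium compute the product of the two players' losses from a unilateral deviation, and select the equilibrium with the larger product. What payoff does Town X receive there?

At both North: Town X loses 3 − (-2) = 5 by deviating; Town Y loses 8 − (-1) = 9. Product = 5·9 = 45.
At both South: Town X loses 9 − (-1) = 10 by deviating; Town Y loses 8 − 4 = 4. Product = 10·4 = 40.
45 > 40, so both North is risk-dominant. Town X's payoff there is 3.

3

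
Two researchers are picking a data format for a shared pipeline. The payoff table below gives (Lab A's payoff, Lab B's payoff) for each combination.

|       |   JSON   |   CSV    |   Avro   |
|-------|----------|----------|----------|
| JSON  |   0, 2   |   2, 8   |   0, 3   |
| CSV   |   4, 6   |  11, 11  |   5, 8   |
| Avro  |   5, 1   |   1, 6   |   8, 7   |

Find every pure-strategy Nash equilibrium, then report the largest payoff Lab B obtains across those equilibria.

Both CSV is a pure NE (Lab A: 11 ≥ 2; Lab B: 11 ≥ 8). Lab B gets 11.
Both Avro is a pure NE (Lab A: 8 ≥ 5; Lab B: 7 ≥ 6). Lab B gets 7.
Every other cell has a profitable deviation for at least one player. Highest of {11, 7} is 11.

11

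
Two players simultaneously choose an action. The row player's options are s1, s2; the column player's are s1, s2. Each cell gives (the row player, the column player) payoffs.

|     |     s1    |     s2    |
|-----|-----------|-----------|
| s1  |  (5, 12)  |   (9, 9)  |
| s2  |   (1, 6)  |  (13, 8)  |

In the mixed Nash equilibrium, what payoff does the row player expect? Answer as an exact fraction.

The column player mixes with probability q on s1, chosen so the row player is indifferent: 5q + 9(1−q) = 1q + 13(1−q) gives q = 1/2.
The row player's expected payoff (from either row, since indifferent) is 5·1/2 + 9·1/2 = 7.

7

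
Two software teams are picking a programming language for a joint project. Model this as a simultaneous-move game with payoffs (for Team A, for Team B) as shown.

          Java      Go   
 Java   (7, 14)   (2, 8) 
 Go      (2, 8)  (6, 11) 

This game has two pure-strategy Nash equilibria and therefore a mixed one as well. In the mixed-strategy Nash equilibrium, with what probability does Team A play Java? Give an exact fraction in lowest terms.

1/3

Team A's mix p on Java must make Team B indifferent between Java and Go.
Team B's payoff from Java: 14p + 8(1−p). From Go: 8p + 11(1−p).
Set equal: 6p = 3(1−p) → p = 3/9 = 1/3.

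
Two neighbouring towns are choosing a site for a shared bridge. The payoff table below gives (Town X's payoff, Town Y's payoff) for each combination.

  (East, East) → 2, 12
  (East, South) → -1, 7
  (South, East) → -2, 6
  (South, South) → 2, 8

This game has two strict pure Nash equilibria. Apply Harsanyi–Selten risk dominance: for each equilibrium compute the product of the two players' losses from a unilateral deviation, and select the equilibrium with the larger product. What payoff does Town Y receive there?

12

At both East: Town X loses 2 − (-2) = 4 by deviating; Town Y loses 12 − 7 = 5. Product = 4·5 = 20.
At both South: Town X loses 2 − (-1) = 3 by deviating; Town Y loses 8 − 6 = 2. Product = 3·2 = 6.
20 > 6, so both East is risk-dominant. Town Y's payoff there is 12.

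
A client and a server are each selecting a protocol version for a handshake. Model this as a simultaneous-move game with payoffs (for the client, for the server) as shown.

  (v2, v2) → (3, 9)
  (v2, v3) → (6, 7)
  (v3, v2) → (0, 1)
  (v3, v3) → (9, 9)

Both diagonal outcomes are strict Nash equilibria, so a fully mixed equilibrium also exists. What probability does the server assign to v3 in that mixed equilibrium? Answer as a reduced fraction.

1/2

The server's mix q on v2 must make the client indifferent between v2 and v3.
The client's payoff from v2: 3q + 6(1−q). From v3: 0q + 9(1−q).
Set equal: 3q = 3(1−q) → q = 3/6 = 1/2.
Probability on v3 is 1 − 1/2 = 1/2.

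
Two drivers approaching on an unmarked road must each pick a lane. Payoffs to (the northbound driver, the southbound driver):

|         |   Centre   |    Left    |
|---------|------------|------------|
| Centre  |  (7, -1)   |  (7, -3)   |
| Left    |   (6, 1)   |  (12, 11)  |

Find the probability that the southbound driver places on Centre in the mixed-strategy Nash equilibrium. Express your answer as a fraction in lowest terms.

5/6

The southbound driver's mix q on Centre must make the northbound driver indifferent between Centre and Left.
The northbound driver's payoff from Centre: 7q + 7(1−q). From Left: 6q + 12(1−q).
Set equal: 1q = 5(1−q) → q = 5/6.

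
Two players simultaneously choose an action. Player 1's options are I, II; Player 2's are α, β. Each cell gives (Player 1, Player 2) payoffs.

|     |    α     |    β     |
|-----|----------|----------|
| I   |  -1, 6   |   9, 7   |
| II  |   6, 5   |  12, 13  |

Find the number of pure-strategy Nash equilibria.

1

(II, β): Player 1 gets 12 (best alternative 9); Player 2 gets 13 (best alternative 5). Neither deviates — NE.
(I, α) is not a NE: Player 1 would switch to II (6 > -1).
No other cell survives both best-response checks, so there is 1 pure NE.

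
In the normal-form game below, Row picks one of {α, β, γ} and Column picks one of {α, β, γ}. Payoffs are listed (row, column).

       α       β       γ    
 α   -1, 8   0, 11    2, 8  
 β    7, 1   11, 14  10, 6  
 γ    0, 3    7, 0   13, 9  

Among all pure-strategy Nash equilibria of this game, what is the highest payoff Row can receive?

13

Both β is a pure NE (Row: 11 ≥ 7; Column: 14 ≥ 6). Row gets 11.
Both γ is a pure NE (Row: 13 ≥ 10; Column: 9 ≥ 3). Row gets 13.
Every other cell has a profitable deviation for at least one player. Highest of {11, 13} is 13.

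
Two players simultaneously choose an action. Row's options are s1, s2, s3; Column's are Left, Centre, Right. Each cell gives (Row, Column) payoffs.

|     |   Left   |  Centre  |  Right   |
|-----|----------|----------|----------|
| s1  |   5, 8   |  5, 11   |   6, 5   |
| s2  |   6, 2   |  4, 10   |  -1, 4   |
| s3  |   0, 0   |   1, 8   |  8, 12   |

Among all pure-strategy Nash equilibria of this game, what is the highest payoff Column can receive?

12

(s1, Centre) is a pure NE (Row: 5 ≥ 4; Column: 11 ≥ 8). Column gets 11.
(s3, Right) is a pure NE (Row: 8 ≥ 6; Column: 12 ≥ 8). Column gets 12.
Every other cell has a profitable deviation for at least one player. Highest of {11, 12} is 12.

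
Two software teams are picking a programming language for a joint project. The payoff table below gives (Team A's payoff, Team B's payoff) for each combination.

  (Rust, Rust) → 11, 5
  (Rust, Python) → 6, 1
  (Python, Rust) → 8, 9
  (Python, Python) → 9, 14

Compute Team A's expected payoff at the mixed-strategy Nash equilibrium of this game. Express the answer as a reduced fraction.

Team B mixes with probability q on Rust, chosen so Team A is indifferent: 11q + 6(1−q) = 8q + 9(1−q) gives q = 1/2.
Team A's expected payoff (from either row, since indifferent) is 11·1/2 + 6·1/2 = 17/2.

17/2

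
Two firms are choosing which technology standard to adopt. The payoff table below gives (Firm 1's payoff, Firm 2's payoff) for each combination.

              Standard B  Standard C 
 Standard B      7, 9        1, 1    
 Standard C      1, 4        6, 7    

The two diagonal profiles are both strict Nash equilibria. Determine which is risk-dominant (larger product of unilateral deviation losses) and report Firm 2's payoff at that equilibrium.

9

At both Standard B: Firm 1 loses 7 − 1 = 6 by deviating; Firm 2 loses 9 − 1 = 8. Product = 6·8 = 48.
At both Standard C: Firm 1 loses 6 − 1 = 5 by deviating; Firm 2 loses 7 − 4 = 3. Product = 5·3 = 15.
48 > 15, so both Standard B is risk-dominant. Firm 2's payoff there is 9.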